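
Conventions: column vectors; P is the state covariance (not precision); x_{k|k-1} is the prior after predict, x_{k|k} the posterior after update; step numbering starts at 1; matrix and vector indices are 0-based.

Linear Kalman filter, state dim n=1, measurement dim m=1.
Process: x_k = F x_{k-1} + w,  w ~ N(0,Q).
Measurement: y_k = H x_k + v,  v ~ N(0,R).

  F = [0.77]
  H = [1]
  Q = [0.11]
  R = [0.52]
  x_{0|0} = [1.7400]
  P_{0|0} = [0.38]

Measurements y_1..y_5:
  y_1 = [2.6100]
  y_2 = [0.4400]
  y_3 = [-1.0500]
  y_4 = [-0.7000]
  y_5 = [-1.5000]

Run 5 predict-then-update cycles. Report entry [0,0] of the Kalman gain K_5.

K[0,0] = 0.2725

step 1: x^-=[1.3398]  P^-=[0.3353]  S=[0.8553]  K=[0.3920]  nu=[1.2702]  x^+=[1.8378]  P^+=[0.2039]
step 2: x^-=[1.4151]  P^-=[0.2309]  S=[0.7509]  K=[0.3075]  nu=[-0.9751]  x^+=[1.1153]  P^+=[0.1599]
step 3: x^-=[0.8588]  P^-=[0.2048]  S=[0.7248]  K=[0.2826]  nu=[-1.9088]  x^+=[0.3194]  P^+=[0.1469]
step 4: x^-=[0.2460]  P^-=[0.1971]  S=[0.7171]  K=[0.2749]  nu=[-0.9460]  x^+=[-0.0141]  P^+=[0.1429]
step 5: x^-=[-0.0108]  P^-=[0.1947]  S=[0.7147]  K=[0.2725]  nu=[-1.4892]  x^+=[-0.4166]  P^+=[0.1417]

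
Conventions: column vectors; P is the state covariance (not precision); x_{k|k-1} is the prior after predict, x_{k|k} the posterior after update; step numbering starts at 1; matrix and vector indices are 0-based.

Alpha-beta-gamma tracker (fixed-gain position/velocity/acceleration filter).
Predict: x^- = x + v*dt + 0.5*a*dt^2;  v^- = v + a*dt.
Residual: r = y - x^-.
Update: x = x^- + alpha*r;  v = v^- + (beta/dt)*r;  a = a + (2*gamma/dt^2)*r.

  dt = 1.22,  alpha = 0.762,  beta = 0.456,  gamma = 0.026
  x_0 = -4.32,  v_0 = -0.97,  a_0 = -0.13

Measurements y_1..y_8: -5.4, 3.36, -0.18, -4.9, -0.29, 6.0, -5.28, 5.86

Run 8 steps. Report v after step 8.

v_post = 1.8032

step 1: x_pred=-5.6001  r=0.2001  x^+=-5.4476  v^+=-1.0538  a^+=-0.1230
step 2: x_pred=-6.8248  r=10.1848  x^+=0.9360  v^+=2.6029  a^+=0.2328
step 3: x_pred=4.2848  r=-4.4648  x^+=0.8826  v^+=1.2181  a^+=0.0768
step 4: x_pred=2.4259  r=-7.3259  x^+=-3.1564  v^+=-1.4264  a^+=-0.1791
step 5: x_pred=-5.0299  r=4.7399  x^+=-1.4181  v^+=0.1268  a^+=-0.0135
step 6: x_pred=-1.2735  r=7.2735  x^+=4.2689  v^+=2.8289  a^+=0.2406
step 7: x_pred=7.8992  r=-13.1792  x^+=-2.1434  v^+=-1.8036  a^+=-0.2198
step 8: x_pred=-4.5073  r=10.3673  x^+=3.3926  v^+=1.8032  a^+=0.1424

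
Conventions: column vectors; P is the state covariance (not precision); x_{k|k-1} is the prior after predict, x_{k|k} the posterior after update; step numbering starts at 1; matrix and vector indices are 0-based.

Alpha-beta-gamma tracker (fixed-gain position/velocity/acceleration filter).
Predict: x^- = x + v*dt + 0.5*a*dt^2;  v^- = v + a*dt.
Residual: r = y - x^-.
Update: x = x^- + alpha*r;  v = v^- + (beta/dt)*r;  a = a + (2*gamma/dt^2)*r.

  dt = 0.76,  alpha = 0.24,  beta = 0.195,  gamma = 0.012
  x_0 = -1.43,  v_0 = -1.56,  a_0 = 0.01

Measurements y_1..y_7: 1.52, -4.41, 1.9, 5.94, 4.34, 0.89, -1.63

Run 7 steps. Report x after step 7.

x_post = 4.8094

step 1: x_pred=-2.6127  r=4.1327  x^+=-1.6209  v^+=-0.4920  a^+=0.1817
step 2: x_pred=-1.9423  r=-2.4677  x^+=-2.5346  v^+=-0.9871  a^+=0.0792
step 3: x_pred=-3.2619  r=5.1619  x^+=-2.0230  v^+=0.3975  a^+=0.2937
step 4: x_pred=-1.6361  r=7.5761  x^+=0.1822  v^+=2.5646  a^+=0.6085
step 5: x_pred=2.3070  r=2.0330  x^+=2.7949  v^+=3.5486  a^+=0.6929
step 6: x_pred=5.6920  r=-4.8020  x^+=4.5395  v^+=2.8432  a^+=0.4934
step 7: x_pred=6.8428  r=-8.4728  x^+=4.8094  v^+=1.0442  a^+=0.1414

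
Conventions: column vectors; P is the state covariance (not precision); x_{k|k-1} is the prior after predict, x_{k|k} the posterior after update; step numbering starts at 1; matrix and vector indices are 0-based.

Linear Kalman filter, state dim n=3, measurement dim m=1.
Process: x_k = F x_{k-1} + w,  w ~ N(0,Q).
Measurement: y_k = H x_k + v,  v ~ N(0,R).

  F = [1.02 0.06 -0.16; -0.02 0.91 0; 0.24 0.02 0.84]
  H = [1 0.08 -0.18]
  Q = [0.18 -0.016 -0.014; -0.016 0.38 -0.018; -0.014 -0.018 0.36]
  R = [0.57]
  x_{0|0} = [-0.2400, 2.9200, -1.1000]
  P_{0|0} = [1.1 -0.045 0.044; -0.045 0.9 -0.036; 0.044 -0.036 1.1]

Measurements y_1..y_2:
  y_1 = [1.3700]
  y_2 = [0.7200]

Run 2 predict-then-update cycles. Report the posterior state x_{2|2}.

step 1: x^-=[0.1064, 2.6620, -0.9232]  P^-=[1.3367 -0.0256 0.1413; -0.0256 1.1274 -0.0450; 0.1413 -0.0450 1.2160]  S=[1.8996]  K=[0.6892; 0.0382; -0.0428]  nu=[0.8845]  x^+=[0.7160, 2.6958, -0.9610]  P^+=[0.4344 -0.0757 0.1972; -0.0757 1.1246 -0.0419; 0.1972 -0.0419 1.2125]
step 2: x^-=[1.0458, 2.4389, -0.5815]  P^-=[0.5942 -0.0269 0.0875; -0.0269 1.3142 -0.0514; 0.0875 -0.0514 1.3184]  S=[1.1810]  K=[0.4880; 0.0741; -0.1303]  nu=[-0.6256]  x^+=[0.7405, 2.3925, -0.5000]  P^+=[0.3130 -0.0696 0.1626; -0.0696 1.3077 -0.0400; 0.1626 -0.0400 1.2984]

x_post = [0.7405, 2.3925, -0.5000]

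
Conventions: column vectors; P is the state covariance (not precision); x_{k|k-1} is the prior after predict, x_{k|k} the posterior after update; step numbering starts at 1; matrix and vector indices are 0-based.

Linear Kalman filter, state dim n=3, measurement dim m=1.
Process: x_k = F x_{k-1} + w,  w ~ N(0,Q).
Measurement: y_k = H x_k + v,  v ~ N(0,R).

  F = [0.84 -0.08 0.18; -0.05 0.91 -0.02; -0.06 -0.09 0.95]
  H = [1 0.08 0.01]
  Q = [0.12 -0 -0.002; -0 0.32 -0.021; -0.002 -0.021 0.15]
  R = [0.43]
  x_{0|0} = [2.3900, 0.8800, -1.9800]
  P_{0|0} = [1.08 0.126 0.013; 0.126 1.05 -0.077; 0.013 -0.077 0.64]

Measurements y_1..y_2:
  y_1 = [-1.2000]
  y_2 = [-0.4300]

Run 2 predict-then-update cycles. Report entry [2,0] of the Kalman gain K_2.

K[2,0] = 0.1885

step 1: x^-=[1.5808, 0.7209, -2.1036]  P^-=[0.8987 -0.0404 0.0690; -0.0404 1.1838 -0.1895; 0.0690 -0.1895 0.7530]  S=[1.3310]  K=[0.6733; 0.0394; 0.0461]  nu=[-2.8174]  x^+=[-0.3162, 0.6099, -2.2335]  P^+=[0.2953 -0.0757 0.0277; -0.0757 1.1818 -0.1920; 0.0277 -0.1920 0.7502]
step 2: x^-=[-0.7164, 0.6155, -2.1577]  P^-=[0.3843 -0.1917 0.1648; -0.1917 1.3136 -0.2949; 0.1648 -0.2949 0.8666]  S=[0.7949]  K=[0.4662; -0.1127; 0.1885]  nu=[0.2588]  x^+=[-0.5958, 0.5863, -2.1089]  P^+=[0.2115 -0.1500 0.0949; -0.1500 1.3035 -0.2780; 0.0949 -0.2780 0.8383]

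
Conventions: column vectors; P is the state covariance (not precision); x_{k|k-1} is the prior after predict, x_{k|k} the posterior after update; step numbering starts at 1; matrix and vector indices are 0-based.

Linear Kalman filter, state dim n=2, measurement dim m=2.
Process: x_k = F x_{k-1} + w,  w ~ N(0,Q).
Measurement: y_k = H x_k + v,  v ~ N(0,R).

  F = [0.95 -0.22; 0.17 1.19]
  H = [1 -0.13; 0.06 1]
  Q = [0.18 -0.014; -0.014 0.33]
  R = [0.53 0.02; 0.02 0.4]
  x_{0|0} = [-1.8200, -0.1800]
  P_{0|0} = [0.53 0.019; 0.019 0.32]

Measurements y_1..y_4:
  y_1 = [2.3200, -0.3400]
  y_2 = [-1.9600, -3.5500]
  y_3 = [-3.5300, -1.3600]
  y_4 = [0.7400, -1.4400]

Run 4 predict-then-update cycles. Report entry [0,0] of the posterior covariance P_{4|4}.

step 1: x^-=[-1.6894, -0.5236]  P^-=[0.6659 0.0086; 0.0086 0.8062]  S=[1.2073 -0.0363; -0.0363 1.2096]  K=[0.5523 0.0567; -0.0597 0.6651]  nu=[3.9413, 0.2850]  x^+=[0.5037, -0.5693]  P^+=[0.2959 0.0160; 0.0160 0.2639]
step 2: x^-=[0.6038, -0.5918]  P^-=[0.4532 -0.0178; -0.0178 0.7187]  S=[1.0000 -0.0639; -0.0639 1.1182]  K=[0.4577 0.0345; -0.0705 0.6378]  nu=[-2.6407, -2.9944]  x^+=[-0.7084, -2.3154]  P^+=[0.2444 0.0083; 0.0083 0.2532]
step 3: x^-=[-0.1636, -2.8757]  P^-=[0.4093 -0.0317; -0.0317 0.6990]  S=[0.9594 -0.0778; -0.0778 1.0966]  K=[0.4329 0.0242; -0.0767 0.6302]  nu=[-3.7402, 1.5255]  x^+=[-1.7459, -1.6275]  P^+=[0.2305 0.0045; 0.0045 0.2503]
step 4: x^-=[-1.3006, -2.2335]  P^-=[0.3983 -0.0374; -0.0374 0.6929]  S=[0.9497 -0.0833; -0.0833 1.0898]  K=[0.4263 0.0202; -0.0792 0.6277]  nu=[1.7502, 0.8715]  x^+=[-0.5369, -1.8250]  P^+=[0.2267 0.0030; 0.0030 0.2493]

P_post[0,0] = 0.2267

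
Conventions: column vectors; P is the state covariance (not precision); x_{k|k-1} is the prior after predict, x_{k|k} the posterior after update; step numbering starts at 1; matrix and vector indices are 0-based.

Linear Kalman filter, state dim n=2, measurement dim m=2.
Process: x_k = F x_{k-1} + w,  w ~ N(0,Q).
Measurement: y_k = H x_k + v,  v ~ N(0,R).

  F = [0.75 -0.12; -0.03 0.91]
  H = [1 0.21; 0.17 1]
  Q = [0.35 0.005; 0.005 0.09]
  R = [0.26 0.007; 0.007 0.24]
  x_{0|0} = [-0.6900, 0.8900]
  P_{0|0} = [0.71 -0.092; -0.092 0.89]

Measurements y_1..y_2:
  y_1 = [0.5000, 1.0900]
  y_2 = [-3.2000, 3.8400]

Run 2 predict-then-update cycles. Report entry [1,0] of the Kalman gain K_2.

K[1,0] = -0.0686

step 1: x^-=[-0.6243, 0.8306]  P^-=[0.7788 -0.1713; -0.1713 0.8327]  S=[1.0035 0.1368; 0.1368 1.0369]  K=[0.7589 -0.1377; -0.1040 0.7886]  nu=[0.9499, 0.3655]  x^+=[0.0463, 1.0201]  P^+=[0.2097 -0.0634; -0.0634 0.1993]
step 2: x^-=[-0.0877, 0.9269]  P^-=[0.4822 -0.0650; -0.0650 0.2587]  S=[0.7263 0.0760; 0.0760 0.4906]  K=[0.6521 -0.0664; -0.0686 0.5155]  nu=[-3.3069, 2.9280]  x^+=[-2.4384, 2.6631]  P^+=[0.1778 -0.0416; -0.0416 0.1303]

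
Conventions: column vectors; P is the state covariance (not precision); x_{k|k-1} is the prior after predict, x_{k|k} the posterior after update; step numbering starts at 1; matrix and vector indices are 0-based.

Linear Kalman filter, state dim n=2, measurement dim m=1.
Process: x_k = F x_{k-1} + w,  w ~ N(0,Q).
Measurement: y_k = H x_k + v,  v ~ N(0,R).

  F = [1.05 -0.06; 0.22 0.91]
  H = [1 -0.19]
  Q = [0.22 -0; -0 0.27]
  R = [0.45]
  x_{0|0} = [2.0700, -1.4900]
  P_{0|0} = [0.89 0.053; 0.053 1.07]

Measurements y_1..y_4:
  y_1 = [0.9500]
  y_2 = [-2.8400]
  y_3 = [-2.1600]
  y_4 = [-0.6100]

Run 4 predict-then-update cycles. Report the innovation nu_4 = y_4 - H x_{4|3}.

step 1: x^-=[2.2629, -0.9005]  P^-=[1.1984 0.1971; 0.1971 1.2204]  S=[1.6176]  K=[0.7177; -0.0215]  nu=[-1.4840]  x^+=[1.1978, -0.8686]  P^+=[0.3652 0.2221; 0.2221 1.2196]
step 2: x^-=[1.3098, -0.5269]  P^-=[0.5990 0.2270; 0.2270 1.3866]  S=[1.0128]  K=[0.5489; -0.0360]  nu=[-4.2499]  x^+=[-1.0228, -0.3740]  P^+=[0.2939 0.2470; 0.2470 1.3852]
step 3: x^-=[-1.0515, -0.5654]  P^-=[0.5179 0.2250; 0.2250 1.5302]  S=[0.9376]  K=[0.5068; -0.0701]  nu=[-1.2160]  x^+=[-1.6676, -0.4801]  P^+=[0.2771 0.2583; 0.2583 1.5256]
step 4: x^-=[-1.7222, -0.8038]  P^-=[0.4985 0.2241; 0.2241 1.6502]  S=[0.9229]  K=[0.4940; -0.0969]  nu=[0.9595]  x^+=[-1.2482, -0.8967]  P^+=[0.2733 0.2683; 0.2683 1.6416]

innov = [0.9595]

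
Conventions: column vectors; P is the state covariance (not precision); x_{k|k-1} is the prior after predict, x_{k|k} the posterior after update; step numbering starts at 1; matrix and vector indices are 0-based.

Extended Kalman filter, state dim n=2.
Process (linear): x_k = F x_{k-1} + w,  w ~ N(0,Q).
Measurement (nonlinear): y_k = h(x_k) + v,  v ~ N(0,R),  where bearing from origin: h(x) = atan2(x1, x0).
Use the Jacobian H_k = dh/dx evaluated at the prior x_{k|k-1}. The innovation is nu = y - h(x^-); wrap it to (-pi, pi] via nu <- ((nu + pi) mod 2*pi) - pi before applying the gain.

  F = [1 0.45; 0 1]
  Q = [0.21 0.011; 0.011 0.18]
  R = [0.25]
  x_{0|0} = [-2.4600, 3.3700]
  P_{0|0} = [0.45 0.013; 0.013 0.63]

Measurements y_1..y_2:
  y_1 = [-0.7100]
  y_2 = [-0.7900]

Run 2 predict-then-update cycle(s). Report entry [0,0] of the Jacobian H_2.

H_jac[0,0] = -0.1542

step 1: x^-=[-0.9435, 3.3700]  P^-=[0.7993 0.3075; 0.3075 0.8100]  H_jac=[-0.2752 -0.0770]  S=[0.3284]  K=[-0.7419; -0.4477]  nu=[-2.5538]  x^+=[0.9512, 4.5134]  P^+=[0.6185 0.1984; 0.1984 0.7442]
step 2: x^-=[2.9823, 4.5134]  P^-=[1.1578 0.5443; 0.5443 0.9242]  H_jac=[-0.1542 0.1019]  S=[0.2700]  K=[-0.4559; 0.0379]  nu=[-1.7769]  x^+=[3.7923, 4.4460]  P^+=[1.1017 0.5490; 0.5490 0.9238]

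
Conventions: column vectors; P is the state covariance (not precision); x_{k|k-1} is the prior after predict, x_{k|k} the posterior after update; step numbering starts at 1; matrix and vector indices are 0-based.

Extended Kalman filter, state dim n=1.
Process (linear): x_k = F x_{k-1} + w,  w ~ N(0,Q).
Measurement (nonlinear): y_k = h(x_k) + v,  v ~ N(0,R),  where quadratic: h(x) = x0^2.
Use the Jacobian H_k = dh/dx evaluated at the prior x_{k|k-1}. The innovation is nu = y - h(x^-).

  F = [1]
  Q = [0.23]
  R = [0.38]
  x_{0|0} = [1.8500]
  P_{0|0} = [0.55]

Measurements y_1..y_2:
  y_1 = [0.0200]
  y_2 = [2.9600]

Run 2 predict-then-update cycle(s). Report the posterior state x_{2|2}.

x_post = [1.7175]

step 1: x^-=[1.8500]  P^-=[0.7800]  H_jac=[3.7000]  S=[11.0582]  K=[0.2610]  nu=[-3.4025]  x^+=[0.9620]  P^+=[0.0268]
step 2: x^-=[0.9620]  P^-=[0.2568]  H_jac=[1.9240]  S=[1.3306]  K=[0.3713]  nu=[2.0345]  x^+=[1.7175]  P^+=[0.0733]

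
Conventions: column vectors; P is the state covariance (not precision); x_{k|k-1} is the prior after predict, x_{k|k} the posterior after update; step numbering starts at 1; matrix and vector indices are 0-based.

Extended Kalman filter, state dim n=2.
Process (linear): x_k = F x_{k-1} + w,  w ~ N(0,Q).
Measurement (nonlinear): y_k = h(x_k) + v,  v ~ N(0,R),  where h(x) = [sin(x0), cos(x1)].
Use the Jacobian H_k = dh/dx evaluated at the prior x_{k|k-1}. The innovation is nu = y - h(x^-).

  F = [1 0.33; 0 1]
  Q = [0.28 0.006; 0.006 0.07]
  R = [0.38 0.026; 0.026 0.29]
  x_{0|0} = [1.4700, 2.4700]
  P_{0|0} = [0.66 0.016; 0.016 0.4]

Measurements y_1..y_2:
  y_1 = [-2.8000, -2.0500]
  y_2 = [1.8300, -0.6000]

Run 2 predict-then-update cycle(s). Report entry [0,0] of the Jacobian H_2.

H_jac[0,0] = 0.9984

step 1: x^-=[2.2851, 2.4700]  P^-=[0.9941 0.1540; 0.1540 0.4700]  H_jac=[-0.6551 0.0000; 0.0000 -0.6222]  S=[0.8066 0.0888; 0.0888 0.4720]  K=[-0.8016 -0.0523; -0.0581 -0.6087]  nu=[-3.5555, -1.2672]  x^+=[5.2015, 3.4478]  P^+=[0.4671 0.0578; 0.0578 0.2861]
step 2: x^-=[6.3393, 3.4478]  P^-=[0.8164 0.1583; 0.1583 0.3561]  H_jac=[0.9984 0.0000; 0.0000 0.3015]  S=[1.1938 0.0736; 0.0736 0.3224]  K=[0.6833 -0.0081; 0.1134 0.3071]  nu=[1.7739, 0.3535]  x^+=[7.5485, 3.7576]  P^+=[0.2598 0.0512; 0.0512 0.3052]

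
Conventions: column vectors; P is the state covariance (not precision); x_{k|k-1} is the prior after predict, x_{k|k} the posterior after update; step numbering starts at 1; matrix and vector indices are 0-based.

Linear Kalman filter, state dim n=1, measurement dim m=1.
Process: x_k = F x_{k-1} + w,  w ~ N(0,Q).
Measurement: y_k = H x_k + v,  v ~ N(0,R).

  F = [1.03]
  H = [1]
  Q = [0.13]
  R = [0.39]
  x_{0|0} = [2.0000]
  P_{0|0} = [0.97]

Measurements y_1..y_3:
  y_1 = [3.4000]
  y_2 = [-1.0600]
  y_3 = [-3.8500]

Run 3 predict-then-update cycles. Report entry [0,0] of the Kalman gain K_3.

step 1: x^-=[2.0600]  P^-=[1.1591]  S=[1.5491]  K=[0.7482]  nu=[1.3400]  x^+=[3.0626]  P^+=[0.2918]
step 2: x^-=[3.1545]  P^-=[0.4396]  S=[0.8296]  K=[0.5299]  nu=[-4.2145]  x^+=[0.9213]  P^+=[0.2067]
step 3: x^-=[0.9489]  P^-=[0.3492]  S=[0.7392]  K=[0.4724]  nu=[-4.7989]  x^+=[-1.3182]  P^+=[0.1842]

K[0,0] = 0.4724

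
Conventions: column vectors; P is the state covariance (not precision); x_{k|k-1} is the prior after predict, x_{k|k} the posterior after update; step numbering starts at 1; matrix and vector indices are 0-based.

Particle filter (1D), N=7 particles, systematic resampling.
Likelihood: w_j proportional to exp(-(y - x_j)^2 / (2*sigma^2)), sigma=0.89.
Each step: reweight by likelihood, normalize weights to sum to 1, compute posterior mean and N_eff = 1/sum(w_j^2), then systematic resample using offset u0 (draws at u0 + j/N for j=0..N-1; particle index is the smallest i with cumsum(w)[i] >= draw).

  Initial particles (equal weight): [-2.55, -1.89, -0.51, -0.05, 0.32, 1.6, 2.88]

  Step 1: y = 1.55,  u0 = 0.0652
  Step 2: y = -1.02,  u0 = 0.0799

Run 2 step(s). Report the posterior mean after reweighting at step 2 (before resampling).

step 1: w=[0.0000, 0.0003, 0.0347, 0.1004, 0.1945, 0.5046, 0.1655]  mean=1.3229  Neff=3.0199  idx=[3, 4, 5, 5, 5, 5, 6]
step 2: w=[0.5959, 0.3474, 0.0142, 0.0142, 0.0142, 0.0142, 0.0001]  mean=0.1723  Neff=2.0985  idx=[0, 0, 0, 0, 1, 1, 1]

post_mean = 0.1723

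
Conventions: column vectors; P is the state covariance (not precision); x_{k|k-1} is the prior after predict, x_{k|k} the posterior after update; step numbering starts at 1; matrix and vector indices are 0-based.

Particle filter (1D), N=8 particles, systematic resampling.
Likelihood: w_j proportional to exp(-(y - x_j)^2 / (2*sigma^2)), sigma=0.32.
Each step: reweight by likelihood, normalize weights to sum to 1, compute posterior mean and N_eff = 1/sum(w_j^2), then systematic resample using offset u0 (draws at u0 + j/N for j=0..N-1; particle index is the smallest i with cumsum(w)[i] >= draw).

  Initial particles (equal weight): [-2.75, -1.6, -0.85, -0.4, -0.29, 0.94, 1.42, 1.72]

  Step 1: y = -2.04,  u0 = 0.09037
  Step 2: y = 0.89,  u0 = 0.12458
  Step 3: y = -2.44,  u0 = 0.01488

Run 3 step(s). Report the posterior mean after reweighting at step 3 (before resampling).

post_mean = -1.6000

step 1: w=[0.1797, 0.8182, 0.0021, 0.0000, 0.0000, 0.0000, 0.0000, 0.0000]  mean=-1.8050  Neff=1.4249  idx=[0, 1, 1, 1, 1, 1, 1, 1]
step 2: w=[0.0000, 0.1429, 0.1429, 0.1429, 0.1429, 0.1429, 0.1429, 0.1429]  mean=-1.6000  Neff=7.0000  idx=[1, 2, 3, 4, 5, 6, 7, 7]
step 3: w=[0.1250, 0.1250, 0.1250, 0.1250, 0.1250, 0.1250, 0.1250, 0.1250]  mean=-1.6000  Neff=8.0000  idx=[0, 1, 2, 3, 4, 5, 6, 7]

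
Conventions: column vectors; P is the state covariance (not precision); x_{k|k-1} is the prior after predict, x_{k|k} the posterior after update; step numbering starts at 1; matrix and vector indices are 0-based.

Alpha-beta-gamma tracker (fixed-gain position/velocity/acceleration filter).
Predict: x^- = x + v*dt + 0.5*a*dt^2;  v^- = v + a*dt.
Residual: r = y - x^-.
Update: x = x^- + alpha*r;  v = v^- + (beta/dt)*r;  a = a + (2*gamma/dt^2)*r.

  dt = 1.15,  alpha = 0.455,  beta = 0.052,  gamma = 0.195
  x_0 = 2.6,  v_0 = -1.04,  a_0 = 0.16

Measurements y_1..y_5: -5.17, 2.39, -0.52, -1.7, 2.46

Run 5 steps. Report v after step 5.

step 1: x_pred=1.5098  r=-6.6798  x^+=-1.5295  v^+=-1.1580  a^+=-1.8098
step 2: x_pred=-4.0580  r=6.4480  x^+=-1.1242  v^+=-2.9478  a^+=0.0916
step 3: x_pred=-4.4535  r=3.9335  x^+=-2.6638  v^+=-2.6645  a^+=1.2516
step 4: x_pred=-4.9004  r=3.2004  x^+=-3.4442  v^+=-1.0805  a^+=2.1954
step 5: x_pred=-3.2350  r=5.6950  x^+=-0.6438  v^+=1.7018  a^+=3.8748

v_post = 1.7018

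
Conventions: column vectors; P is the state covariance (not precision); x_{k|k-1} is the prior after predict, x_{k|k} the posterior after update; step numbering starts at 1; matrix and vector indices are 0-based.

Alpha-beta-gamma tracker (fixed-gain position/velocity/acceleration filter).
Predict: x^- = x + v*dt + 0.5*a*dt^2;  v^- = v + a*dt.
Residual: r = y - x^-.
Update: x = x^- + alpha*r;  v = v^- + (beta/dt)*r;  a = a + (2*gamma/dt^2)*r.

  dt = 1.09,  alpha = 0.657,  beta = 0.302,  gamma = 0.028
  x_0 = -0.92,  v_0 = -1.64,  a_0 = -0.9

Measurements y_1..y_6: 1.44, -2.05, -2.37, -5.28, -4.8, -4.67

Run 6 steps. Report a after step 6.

step 1: x_pred=-3.2422  r=4.6822  x^+=-0.1660  v^+=-1.3237  a^+=-0.6793
step 2: x_pred=-2.0124  r=-0.0376  x^+=-2.0371  v^+=-2.0746  a^+=-0.6811
step 3: x_pred=-4.7030  r=2.3330  x^+=-3.1702  v^+=-2.1706  a^+=-0.5711
step 4: x_pred=-5.8754  r=0.5954  x^+=-5.4842  v^+=-2.6281  a^+=-0.5431
step 5: x_pred=-8.6715  r=3.8715  x^+=-6.1279  v^+=-2.1474  a^+=-0.3606
step 6: x_pred=-8.6828  r=4.0128  x^+=-6.0464  v^+=-1.4286  a^+=-0.1714

a_post = -0.1714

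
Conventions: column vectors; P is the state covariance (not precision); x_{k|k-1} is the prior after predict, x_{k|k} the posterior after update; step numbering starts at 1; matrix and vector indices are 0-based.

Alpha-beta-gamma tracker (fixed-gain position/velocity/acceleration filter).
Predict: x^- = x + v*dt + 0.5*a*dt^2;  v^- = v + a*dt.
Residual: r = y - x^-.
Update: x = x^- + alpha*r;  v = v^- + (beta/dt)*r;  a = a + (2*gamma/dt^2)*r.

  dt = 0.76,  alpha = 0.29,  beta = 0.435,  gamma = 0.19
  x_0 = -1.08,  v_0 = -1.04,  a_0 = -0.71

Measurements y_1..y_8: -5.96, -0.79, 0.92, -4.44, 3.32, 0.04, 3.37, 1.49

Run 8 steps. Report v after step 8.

step 1: x_pred=-2.0754  r=-3.8846  x^+=-3.2020  v^+=-3.8030  a^+=-3.2656
step 2: x_pred=-7.0354  r=6.2454  x^+=-5.2242  v^+=-2.7102  a^+=0.8432
step 3: x_pred=-7.0405  r=7.9605  x^+=-4.7319  v^+=2.4869  a^+=6.0803
step 4: x_pred=-1.0859  r=-3.3541  x^+=-2.0586  v^+=5.1882  a^+=3.8737
step 5: x_pred=3.0031  r=0.3169  x^+=3.0950  v^+=8.3135  a^+=4.0821
step 6: x_pred=10.5922  r=-10.5522  x^+=7.5321  v^+=5.3762  a^+=-2.8601
step 7: x_pred=10.7920  r=-7.4220  x^+=8.6396  v^+=-1.0456  a^+=-7.7430
step 8: x_pred=5.6088  r=-4.1188  x^+=4.4143  v^+=-9.2877  a^+=-10.4527

v_post = -9.2877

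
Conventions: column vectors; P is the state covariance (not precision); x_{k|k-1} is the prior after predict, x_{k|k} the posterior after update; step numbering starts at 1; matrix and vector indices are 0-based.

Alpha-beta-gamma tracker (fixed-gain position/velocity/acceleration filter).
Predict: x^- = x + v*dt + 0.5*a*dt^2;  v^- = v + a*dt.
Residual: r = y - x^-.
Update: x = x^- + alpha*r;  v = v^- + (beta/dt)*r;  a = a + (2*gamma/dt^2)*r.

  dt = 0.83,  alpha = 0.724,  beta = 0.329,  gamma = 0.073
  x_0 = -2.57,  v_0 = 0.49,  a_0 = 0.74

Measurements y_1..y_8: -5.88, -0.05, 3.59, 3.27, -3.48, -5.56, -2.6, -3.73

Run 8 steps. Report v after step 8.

v_post = -2.7952

step 1: x_pred=-1.9084  r=-3.9716  x^+=-4.7838  v^+=-0.4701  a^+=-0.1017
step 2: x_pred=-5.2090  r=5.1590  x^+=-1.4739  v^+=1.4905  a^+=0.9917
step 3: x_pred=0.1048  r=3.4852  x^+=2.6281  v^+=3.6950  a^+=1.7303
step 4: x_pred=6.2910  r=-3.0210  x^+=4.1038  v^+=3.9337  a^+=1.0901
step 5: x_pred=7.7442  r=-11.2242  x^+=-0.3821  v^+=0.3893  a^+=-1.2887
step 6: x_pred=-0.5029  r=-5.0571  x^+=-4.1642  v^+=-2.6849  a^+=-2.3605
step 7: x_pred=-7.2058  r=4.6058  x^+=-3.8712  v^+=-2.8184  a^+=-1.3844
step 8: x_pred=-6.6873  r=2.9573  x^+=-4.5462  v^+=-2.7952  a^+=-0.7576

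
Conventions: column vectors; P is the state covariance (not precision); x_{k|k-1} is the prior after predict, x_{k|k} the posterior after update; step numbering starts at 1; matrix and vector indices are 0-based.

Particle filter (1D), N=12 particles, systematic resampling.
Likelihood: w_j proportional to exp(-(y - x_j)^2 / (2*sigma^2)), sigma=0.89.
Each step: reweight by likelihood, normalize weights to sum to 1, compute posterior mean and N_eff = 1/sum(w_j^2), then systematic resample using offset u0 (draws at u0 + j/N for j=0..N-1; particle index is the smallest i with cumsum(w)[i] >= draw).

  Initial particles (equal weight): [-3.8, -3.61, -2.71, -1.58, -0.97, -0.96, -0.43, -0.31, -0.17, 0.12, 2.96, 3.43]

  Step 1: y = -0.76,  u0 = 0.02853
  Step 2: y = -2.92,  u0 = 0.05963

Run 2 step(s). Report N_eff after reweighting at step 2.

N_eff = 4.8096

step 1: w=[0.0005, 0.0010, 0.0153, 0.1103, 0.1640, 0.1644, 0.1574, 0.1484, 0.1353, 0.1034, 0.0000, 0.0000]  mean=-0.6622  Neff=7.0367  idx=[3, 3, 4, 4, 5, 5, 6, 6, 7, 8, 8, 9]
step 2: w=[0.2993, 0.2993, 0.0843, 0.0843, 0.0823, 0.0823, 0.0186, 0.0186, 0.0126, 0.0079, 0.0079, 0.0027]  mean=-1.2896  Neff=4.8096  idx=[0, 0, 0, 1, 1, 1, 1, 2, 3, 4, 5, 8]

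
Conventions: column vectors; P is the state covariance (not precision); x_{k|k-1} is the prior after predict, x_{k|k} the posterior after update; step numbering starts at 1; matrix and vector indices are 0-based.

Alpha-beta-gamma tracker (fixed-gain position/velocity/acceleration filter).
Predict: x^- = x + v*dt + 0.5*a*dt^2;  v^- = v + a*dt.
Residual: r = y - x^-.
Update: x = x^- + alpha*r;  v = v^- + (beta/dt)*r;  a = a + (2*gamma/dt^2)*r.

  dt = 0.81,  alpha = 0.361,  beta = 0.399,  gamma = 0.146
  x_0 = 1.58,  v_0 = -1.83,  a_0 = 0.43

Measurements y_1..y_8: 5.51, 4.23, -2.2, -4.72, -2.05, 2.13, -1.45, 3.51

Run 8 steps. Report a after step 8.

a_post = 9.2040

step 1: x_pred=0.2388  r=5.2712  x^+=2.1417  v^+=1.1149  a^+=2.7760
step 2: x_pred=3.9554  r=0.2746  x^+=4.0545  v^+=3.4987  a^+=2.8982
step 3: x_pred=7.8392  r=-10.0392  x^+=4.2151  v^+=0.9010  a^+=-1.5698
step 4: x_pred=4.4299  r=-9.1499  x^+=1.1268  v^+=-4.8777  a^+=-5.6420
step 5: x_pred=-4.6750  r=2.6250  x^+=-3.7274  v^+=-8.1547  a^+=-4.4737
step 6: x_pred=-11.8003  r=13.9303  x^+=-6.7714  v^+=-4.9164  a^+=1.7260
step 7: x_pred=-10.1875  r=8.7375  x^+=-7.0333  v^+=0.7857  a^+=5.6147
step 8: x_pred=-4.5550  r=8.0650  x^+=-1.6435  v^+=9.3063  a^+=9.2040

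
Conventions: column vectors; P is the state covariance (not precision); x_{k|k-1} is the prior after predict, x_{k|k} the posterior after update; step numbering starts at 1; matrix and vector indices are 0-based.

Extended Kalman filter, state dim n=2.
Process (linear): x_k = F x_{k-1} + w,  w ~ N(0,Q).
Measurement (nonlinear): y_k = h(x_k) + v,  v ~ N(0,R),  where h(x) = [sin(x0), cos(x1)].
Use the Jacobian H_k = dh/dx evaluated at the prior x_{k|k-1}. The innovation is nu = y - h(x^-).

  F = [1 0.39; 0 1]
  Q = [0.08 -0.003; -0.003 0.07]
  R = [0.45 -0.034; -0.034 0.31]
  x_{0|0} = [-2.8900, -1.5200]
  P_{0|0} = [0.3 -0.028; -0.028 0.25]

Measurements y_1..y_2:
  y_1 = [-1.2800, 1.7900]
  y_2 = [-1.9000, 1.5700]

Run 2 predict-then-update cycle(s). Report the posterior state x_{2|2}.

x_post = [-2.1694, -0.2481]

step 1: x^-=[-3.4828, -1.5200]  P^-=[0.3962 0.0665; 0.0665 0.3200]  H_jac=[-0.9424 0.0000; 0.0000 0.9987]  S=[0.8018 -0.0966; -0.0966 0.6292]  K=[-0.4614 0.0347; -0.0173 0.5053]  nu=[-1.6146, 1.7392]  x^+=[-2.6774, -0.6133]  P^+=[0.2216 0.0265; 0.0265 0.1574]
step 2: x^-=[-2.9165, -0.6133]  P^-=[0.3462 0.0849; 0.0849 0.2274]  H_jac=[-0.9748 0.0000; 0.0000 0.5755]  S=[0.7790 -0.0816; -0.0816 0.3853]  K=[-0.4295 0.0358; -0.0722 0.3244]  nu=[-1.6768, 0.7522]  x^+=[-2.1694, -0.2481]  P^+=[0.1995 0.0447; 0.0447 0.1790]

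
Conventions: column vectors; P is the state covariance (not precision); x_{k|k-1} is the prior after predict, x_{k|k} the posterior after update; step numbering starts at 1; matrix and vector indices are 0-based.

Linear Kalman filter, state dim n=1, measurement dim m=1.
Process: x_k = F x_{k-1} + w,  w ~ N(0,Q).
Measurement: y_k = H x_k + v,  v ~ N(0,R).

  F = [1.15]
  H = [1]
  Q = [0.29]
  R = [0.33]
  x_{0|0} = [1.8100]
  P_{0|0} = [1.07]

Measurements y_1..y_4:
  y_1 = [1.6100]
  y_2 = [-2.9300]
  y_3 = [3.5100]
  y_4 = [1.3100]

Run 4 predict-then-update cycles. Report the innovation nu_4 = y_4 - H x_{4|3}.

innov = [-0.6401]

step 1: x^-=[2.0815]  P^-=[1.7051]  S=[2.0351]  K=[0.8378]  nu=[-0.4715]  x^+=[1.6865]  P^+=[0.2765]
step 2: x^-=[1.9394]  P^-=[0.6557]  S=[0.9857]  K=[0.6652]  nu=[-4.8694]  x^+=[-1.2997]  P^+=[0.2195]
step 3: x^-=[-1.4947]  P^-=[0.5803]  S=[0.9103]  K=[0.6375]  nu=[5.0047]  x^+=[1.6957]  P^+=[0.2104]
step 4: x^-=[1.9501]  P^-=[0.5682]  S=[0.8982]  K=[0.6326]  nu=[-0.6401]  x^+=[1.5452]  P^+=[0.2088]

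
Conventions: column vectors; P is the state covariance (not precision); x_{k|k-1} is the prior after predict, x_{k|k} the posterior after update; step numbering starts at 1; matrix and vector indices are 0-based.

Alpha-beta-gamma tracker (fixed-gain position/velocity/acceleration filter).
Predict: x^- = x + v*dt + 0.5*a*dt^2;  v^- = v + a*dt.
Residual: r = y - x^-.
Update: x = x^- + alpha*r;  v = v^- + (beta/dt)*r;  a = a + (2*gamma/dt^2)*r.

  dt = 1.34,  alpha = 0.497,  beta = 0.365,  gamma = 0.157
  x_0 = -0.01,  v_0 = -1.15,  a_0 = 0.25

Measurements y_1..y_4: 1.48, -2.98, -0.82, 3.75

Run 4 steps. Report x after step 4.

x_post = 1.5598

step 1: x_pred=-1.3265  r=2.8065  x^+=0.0683  v^+=-0.0505  a^+=0.7408
step 2: x_pred=0.6657  r=-3.6457  x^+=-1.1462  v^+=-0.0509  a^+=0.1033
step 3: x_pred=-1.1217  r=0.3017  x^+=-0.9718  v^+=0.1696  a^+=0.1560
step 4: x_pred=-0.6044  r=4.3544  x^+=1.5598  v^+=1.5648  a^+=0.9175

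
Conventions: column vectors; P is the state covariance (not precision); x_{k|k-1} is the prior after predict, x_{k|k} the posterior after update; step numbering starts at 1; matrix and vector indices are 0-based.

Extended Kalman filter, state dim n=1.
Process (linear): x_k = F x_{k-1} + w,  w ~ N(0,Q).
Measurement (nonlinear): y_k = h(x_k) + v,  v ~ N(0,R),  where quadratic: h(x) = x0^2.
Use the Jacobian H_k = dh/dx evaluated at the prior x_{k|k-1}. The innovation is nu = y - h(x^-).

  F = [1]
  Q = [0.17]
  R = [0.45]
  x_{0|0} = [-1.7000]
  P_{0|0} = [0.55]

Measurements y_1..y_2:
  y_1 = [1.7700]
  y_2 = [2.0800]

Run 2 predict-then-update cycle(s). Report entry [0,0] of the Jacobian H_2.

step 1: x^-=[-1.7000]  P^-=[0.7200]  H_jac=[-3.4000]  S=[8.7732]  K=[-0.2790]  nu=[-1.1200]  x^+=[-1.3875]  P^+=[0.0369]
step 2: x^-=[-1.3875]  P^-=[0.2069]  H_jac=[-2.7750]  S=[2.0435]  K=[-0.2810]  nu=[0.1549]  x^+=[-1.4310]  P^+=[0.0456]

H_jac[0,0] = -2.7750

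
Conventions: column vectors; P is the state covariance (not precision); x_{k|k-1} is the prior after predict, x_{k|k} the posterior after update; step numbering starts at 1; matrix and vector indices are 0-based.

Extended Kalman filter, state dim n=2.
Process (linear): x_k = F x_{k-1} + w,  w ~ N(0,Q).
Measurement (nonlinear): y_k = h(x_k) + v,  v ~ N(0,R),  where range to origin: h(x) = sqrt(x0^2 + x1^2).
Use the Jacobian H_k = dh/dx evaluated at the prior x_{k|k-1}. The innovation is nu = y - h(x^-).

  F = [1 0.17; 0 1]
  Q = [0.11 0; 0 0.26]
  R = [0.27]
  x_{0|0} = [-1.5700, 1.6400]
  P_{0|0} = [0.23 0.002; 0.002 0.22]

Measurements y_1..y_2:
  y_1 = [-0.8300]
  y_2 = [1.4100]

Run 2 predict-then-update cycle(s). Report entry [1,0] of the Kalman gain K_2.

step 1: x^-=[-1.2912, 1.6400]  P^-=[0.3470 0.0394; 0.0394 0.4800]  H_jac=[-0.6186 0.7857]  S=[0.6608]  K=[-0.2780; 0.5338]  nu=[-2.9173]  x^+=[-0.4801, 0.0827]  P^+=[0.2960 0.1375; 0.1375 0.2917]
step 2: x^-=[-0.4661, 0.0827]  P^-=[0.4611 0.1871; 0.1871 0.5517]  H_jac=[-0.9846 0.1746]  S=[0.6696]  K=[-0.6293; -0.1312]  nu=[0.9366]  x^+=[-1.0555, -0.0402]  P^+=[0.1959 0.1318; 0.1318 0.5402]

K[1,0] = -0.1312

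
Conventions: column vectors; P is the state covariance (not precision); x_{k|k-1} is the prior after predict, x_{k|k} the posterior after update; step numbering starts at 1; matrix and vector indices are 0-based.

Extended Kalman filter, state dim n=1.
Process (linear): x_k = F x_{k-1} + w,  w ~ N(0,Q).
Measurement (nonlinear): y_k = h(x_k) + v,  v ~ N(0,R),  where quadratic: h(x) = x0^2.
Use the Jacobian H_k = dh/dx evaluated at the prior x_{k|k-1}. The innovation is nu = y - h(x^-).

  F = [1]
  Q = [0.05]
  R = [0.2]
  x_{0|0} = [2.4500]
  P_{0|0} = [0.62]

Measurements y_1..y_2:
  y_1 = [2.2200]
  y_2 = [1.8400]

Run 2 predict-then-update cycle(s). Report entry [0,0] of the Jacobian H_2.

step 1: x^-=[2.4500]  P^-=[0.6700]  H_jac=[4.9000]  S=[16.2867]  K=[0.2016]  nu=[-3.7825]  x^+=[1.6875]  P^+=[0.0082]
step 2: x^-=[1.6875]  P^-=[0.0582]  H_jac=[3.3751]  S=[0.8633]  K=[0.2276]  nu=[-1.0078]  x^+=[1.4581]  P^+=[0.0135]

H_jac[0,0] = 3.3751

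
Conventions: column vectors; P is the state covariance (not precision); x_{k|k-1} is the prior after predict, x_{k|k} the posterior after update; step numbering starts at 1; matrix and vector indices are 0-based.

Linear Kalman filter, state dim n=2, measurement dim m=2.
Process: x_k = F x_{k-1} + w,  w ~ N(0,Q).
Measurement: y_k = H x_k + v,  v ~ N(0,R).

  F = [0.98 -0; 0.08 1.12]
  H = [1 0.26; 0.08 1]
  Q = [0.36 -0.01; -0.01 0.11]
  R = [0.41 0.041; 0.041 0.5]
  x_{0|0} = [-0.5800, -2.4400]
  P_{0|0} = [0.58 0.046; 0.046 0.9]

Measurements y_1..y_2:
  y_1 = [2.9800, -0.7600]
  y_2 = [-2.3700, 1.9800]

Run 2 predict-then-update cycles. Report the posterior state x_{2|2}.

step 1: x^-=[-0.5684, -2.7792]  P^-=[0.9170 0.0860; 0.0860 1.2509]  S=[1.4563 0.5274; 0.5274 1.7705]  K=[0.6865 -0.1145; 0.0281 0.7020]  nu=[4.2710, 2.0647]  x^+=[2.1273, -1.2095]  P^+=[0.2904 -0.0523; -0.0523 0.3563]
step 2: x^-=[2.0847, -1.1845]  P^-=[0.6389 -0.0447; -0.0447 0.5495]  S=[1.0628 0.1894; 0.1894 1.0464]  K=[0.6087 -0.1040; -0.0006 0.5218]  nu=[-4.1468, 2.9977]  x^+=[-0.7513, 0.3821]  P^+=[0.2577 -0.0477; -0.0477 0.2647]

x_post = [-0.7513, 0.3821]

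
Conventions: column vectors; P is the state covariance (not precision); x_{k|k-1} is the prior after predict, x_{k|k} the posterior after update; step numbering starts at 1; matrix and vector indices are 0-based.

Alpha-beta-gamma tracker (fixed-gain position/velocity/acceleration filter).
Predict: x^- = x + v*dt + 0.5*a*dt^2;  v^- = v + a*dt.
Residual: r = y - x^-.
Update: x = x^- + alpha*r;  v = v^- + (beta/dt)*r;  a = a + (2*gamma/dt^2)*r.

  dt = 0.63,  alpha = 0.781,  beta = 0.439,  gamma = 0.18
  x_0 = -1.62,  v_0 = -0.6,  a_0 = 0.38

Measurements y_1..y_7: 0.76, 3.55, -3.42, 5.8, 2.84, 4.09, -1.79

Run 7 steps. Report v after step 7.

v_post = -4.2075

step 1: x_pred=-1.9226  r=2.6826  x^+=0.1725  v^+=1.5087  a^+=2.8132
step 2: x_pred=1.6813  r=1.8687  x^+=3.1407  v^+=4.5832  a^+=4.5082
step 3: x_pred=6.9228  r=-10.3428  x^+=-1.1549  v^+=0.2162  a^+=-4.8730
step 4: x_pred=-1.9858  r=7.7858  x^+=4.0949  v^+=2.5715  a^+=2.1889
step 5: x_pred=6.1494  r=-3.3094  x^+=3.5647  v^+=1.6445  a^+=-0.8128
step 6: x_pred=4.4395  r=-0.3495  x^+=4.1665  v^+=0.8889  a^+=-1.1298
step 7: x_pred=4.5023  r=-6.2923  x^+=-0.4120  v^+=-4.2075  a^+=-6.8371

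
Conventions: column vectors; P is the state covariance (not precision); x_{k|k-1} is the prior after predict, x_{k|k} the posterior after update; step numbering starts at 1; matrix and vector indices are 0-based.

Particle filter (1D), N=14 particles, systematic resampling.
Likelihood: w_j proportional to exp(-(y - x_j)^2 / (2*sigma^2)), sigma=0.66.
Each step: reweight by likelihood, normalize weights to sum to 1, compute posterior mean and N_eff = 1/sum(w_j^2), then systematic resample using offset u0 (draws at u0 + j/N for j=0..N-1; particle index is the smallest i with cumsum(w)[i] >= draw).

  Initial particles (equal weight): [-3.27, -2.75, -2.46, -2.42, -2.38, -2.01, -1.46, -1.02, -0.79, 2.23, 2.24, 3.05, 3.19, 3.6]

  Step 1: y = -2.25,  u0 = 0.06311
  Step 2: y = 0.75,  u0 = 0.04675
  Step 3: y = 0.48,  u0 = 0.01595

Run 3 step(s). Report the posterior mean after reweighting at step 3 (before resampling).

post_mean = -0.7943

step 1: w=[0.0537, 0.1331, 0.1686, 0.1715, 0.1739, 0.1660, 0.0866, 0.0312, 0.0154, 0.0000, 0.0000, 0.0000, 0.0000, 0.0000]  mean=-2.2894  Neff=6.8992  idx=[1, 1, 2, 2, 2, 3, 3, 4, 4, 5, 5, 5, 6, 8]
step 2: w=[0.0000, 0.0000, 0.0001, 0.0001, 0.0001, 0.0001, 0.0001, 0.0002, 0.0002, 0.0023, 0.0023, 0.0023, 0.0525, 0.9396]  mean=-0.8352  Neff=1.1291  idx=[12, 13, 13, 13, 13, 13, 13, 13, 13, 13, 13, 13, 13, 13]
step 3: w=[0.0065, 0.0764, 0.0764, 0.0764, 0.0764, 0.0764, 0.0764, 0.0764, 0.0764, 0.0764, 0.0764, 0.0764, 0.0764, 0.0764]  mean=-0.7943  Neff=13.1627  idx=[1, 2, 2, 3, 4, 5, 6, 7, 8, 9, 10, 11, 12, 13]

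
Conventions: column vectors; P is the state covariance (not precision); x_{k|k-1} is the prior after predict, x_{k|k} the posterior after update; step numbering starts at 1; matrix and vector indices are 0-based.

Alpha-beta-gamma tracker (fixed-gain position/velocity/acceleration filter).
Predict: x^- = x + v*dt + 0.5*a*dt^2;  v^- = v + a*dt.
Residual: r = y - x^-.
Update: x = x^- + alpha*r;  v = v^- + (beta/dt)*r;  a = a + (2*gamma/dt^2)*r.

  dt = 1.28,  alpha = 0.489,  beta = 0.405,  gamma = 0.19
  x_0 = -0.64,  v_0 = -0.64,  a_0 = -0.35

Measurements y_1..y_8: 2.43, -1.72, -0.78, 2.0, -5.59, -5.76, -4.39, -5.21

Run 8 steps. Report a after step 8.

step 1: x_pred=-1.7459  r=4.1759  x^+=0.2961  v^+=0.2333  a^+=0.6185
step 2: x_pred=1.1014  r=-2.8214  x^+=-0.2783  v^+=0.1323  a^+=-0.0358
step 3: x_pred=-0.1383  r=-0.6417  x^+=-0.4521  v^+=-0.1166  a^+=-0.1847
step 4: x_pred=-0.7527  r=2.7527  x^+=0.5934  v^+=0.5179  a^+=0.4538
step 5: x_pred=1.6281  r=-7.2181  x^+=-1.9016  v^+=-1.1851  a^+=-1.2204
step 6: x_pred=-4.4182  r=-1.3418  x^+=-5.0744  v^+=-3.1717  a^+=-1.5316
step 7: x_pred=-10.3888  r=5.9988  x^+=-7.4554  v^+=-3.2341  a^+=-0.1402
step 8: x_pred=-11.7099  r=6.4999  x^+=-8.5314  v^+=-1.3570  a^+=1.3673

a_post = 1.3673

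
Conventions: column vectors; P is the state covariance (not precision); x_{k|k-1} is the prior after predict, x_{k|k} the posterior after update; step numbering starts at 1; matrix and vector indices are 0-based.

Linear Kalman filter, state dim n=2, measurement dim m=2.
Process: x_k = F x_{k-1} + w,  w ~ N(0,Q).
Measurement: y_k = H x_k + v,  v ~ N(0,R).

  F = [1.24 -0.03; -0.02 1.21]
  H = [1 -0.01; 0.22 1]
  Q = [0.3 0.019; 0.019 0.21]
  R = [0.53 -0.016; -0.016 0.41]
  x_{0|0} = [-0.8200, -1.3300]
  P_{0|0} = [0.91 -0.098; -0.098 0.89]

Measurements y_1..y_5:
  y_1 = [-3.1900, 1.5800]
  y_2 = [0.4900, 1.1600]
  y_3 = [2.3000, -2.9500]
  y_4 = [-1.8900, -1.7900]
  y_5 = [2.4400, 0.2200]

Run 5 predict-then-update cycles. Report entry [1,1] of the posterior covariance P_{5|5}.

P_post[1,1] = 0.2495

step 1: x^-=[-0.9769, -1.5929]  P^-=[1.7073 -0.1830; -0.1830 1.5182]  S=[2.2411 0.1619; 0.1619 1.9303]  K=[0.7600 0.0361; -0.1446 0.7778]  nu=[-2.2290, 3.3878]  x^+=[-2.5488, 1.3643]  P^+=[0.4014 -0.0857; -0.0857 0.3400]
step 2: x^-=[-3.2015, 1.7018]  P^-=[0.9238 -0.1319; -0.1319 0.7122]  S=[1.4565 0.0485; 0.0485 1.1088]  K=[0.6340 0.0366; -0.1161 0.6212]  nu=[3.7085, 0.1625]  x^+=[-0.8445, 1.3721]  P^+=[0.3347 -0.0688; -0.0688 0.2717]
step 3: x^-=[-1.0884, 1.6771]  P^-=[0.8200 -0.1024; -0.1024 0.6112]  S=[1.3521 0.0561; 0.0561 1.0159]  K=[0.6054 0.0433; -0.1045 0.5853]  nu=[3.4051, -4.3877]  x^+=[0.7830, -1.2469]  P^+=[0.3196 -0.0622; -0.0622 0.2553]
step 4: x^-=[1.0083, -1.5244]  P^-=[0.7962 -0.0916; -0.0916 0.5870]  S=[1.3281 0.0619; 0.0619 0.9952]  K=[0.5980 0.0468; -0.1002 0.5758]  nu=[-2.9136, -0.4875]  x^+=[-0.7568, -1.5130]  P^+=[0.3156 -0.0598; -0.0598 0.2508]
step 5: x^-=[-0.8931, -1.8157]  P^-=[0.7899 -0.0877; -0.0877 0.5803]  S=[1.3218 0.0645; 0.0645 0.9899]  K=[0.5960 0.0481; -0.0987 0.5731]  nu=[3.3149, 2.2321]  x^+=[1.1899, -0.8636]  P^+=[0.3145 -0.0590; -0.0590 0.2495]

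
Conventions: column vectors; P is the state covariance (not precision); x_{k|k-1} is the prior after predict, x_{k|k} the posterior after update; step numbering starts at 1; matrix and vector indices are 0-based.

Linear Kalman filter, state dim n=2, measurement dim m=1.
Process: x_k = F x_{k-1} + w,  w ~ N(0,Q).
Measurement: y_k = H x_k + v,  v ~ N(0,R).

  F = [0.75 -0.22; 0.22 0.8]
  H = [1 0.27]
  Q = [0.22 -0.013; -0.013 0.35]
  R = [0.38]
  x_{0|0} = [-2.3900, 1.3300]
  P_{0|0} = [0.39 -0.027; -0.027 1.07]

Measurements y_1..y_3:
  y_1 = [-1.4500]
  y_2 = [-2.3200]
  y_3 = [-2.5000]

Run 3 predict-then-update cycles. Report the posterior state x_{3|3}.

step 1: x^-=[-2.0851, 0.5382]  P^-=[0.5001 -0.1519; -0.1519 1.0442]  S=[0.8742]  K=[0.5251; 0.1488]  nu=[0.4898]  x^+=[-1.8279, 0.6111]  P^+=[0.2590 -0.2202; -0.2202 1.0248]
step 2: x^-=[-1.5054, 0.0867]  P^-=[0.4879 -0.2721; -0.2721 0.9409]  S=[0.7896]  K=[0.5249; -0.0228]  nu=[-0.8381]  x^+=[-1.9453, 0.1059]  P^+=[0.2704 -0.2626; -0.2626 0.9405]
step 3: x^-=[-1.4822, -0.3433]  P^-=[0.5043 -0.2788; -0.2788 0.8726]  S=[0.7973]  K=[0.5380; -0.0542]  nu=[-0.9251]  x^+=[-1.9800, -0.2932]  P^+=[0.2735 -0.2555; -0.2555 0.8702]

x_post = [-1.9800, -0.2932]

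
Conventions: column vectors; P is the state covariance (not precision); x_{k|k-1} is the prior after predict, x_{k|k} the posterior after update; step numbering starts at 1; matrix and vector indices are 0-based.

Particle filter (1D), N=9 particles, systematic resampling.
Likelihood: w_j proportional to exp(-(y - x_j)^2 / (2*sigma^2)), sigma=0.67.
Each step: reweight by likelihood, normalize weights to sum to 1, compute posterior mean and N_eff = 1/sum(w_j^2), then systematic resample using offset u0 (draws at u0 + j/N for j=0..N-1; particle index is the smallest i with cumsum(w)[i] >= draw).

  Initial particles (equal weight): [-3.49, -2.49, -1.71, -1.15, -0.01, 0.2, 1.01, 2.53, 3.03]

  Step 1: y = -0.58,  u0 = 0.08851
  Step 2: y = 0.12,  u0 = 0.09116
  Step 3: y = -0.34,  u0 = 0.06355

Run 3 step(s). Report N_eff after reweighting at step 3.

N_eff = 8.0897

step 1: w=[0.0000, 0.0077, 0.1087, 0.3138, 0.3138, 0.2289, 0.0270, 0.0000, 0.0000]  mean=-0.4963  Neff=3.8172  idx=[2, 3, 3, 3, 4, 4, 5, 5, 6]
step 2: w=[0.0049, 0.0340, 0.0340, 0.0340, 0.2009, 0.2009, 0.2033, 0.2033, 0.0847]  mean=0.0373  Neff=5.7447  idx=[3, 4, 5, 5, 6, 6, 7, 7, 8]
step 3: w=[0.0782, 0.1438, 0.1438, 0.1438, 0.1173, 0.1173, 0.1173, 0.1173, 0.0213]  mean=0.0212  Neff=8.0897  idx=[0, 1, 2, 3, 3, 4, 5, 6, 7]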